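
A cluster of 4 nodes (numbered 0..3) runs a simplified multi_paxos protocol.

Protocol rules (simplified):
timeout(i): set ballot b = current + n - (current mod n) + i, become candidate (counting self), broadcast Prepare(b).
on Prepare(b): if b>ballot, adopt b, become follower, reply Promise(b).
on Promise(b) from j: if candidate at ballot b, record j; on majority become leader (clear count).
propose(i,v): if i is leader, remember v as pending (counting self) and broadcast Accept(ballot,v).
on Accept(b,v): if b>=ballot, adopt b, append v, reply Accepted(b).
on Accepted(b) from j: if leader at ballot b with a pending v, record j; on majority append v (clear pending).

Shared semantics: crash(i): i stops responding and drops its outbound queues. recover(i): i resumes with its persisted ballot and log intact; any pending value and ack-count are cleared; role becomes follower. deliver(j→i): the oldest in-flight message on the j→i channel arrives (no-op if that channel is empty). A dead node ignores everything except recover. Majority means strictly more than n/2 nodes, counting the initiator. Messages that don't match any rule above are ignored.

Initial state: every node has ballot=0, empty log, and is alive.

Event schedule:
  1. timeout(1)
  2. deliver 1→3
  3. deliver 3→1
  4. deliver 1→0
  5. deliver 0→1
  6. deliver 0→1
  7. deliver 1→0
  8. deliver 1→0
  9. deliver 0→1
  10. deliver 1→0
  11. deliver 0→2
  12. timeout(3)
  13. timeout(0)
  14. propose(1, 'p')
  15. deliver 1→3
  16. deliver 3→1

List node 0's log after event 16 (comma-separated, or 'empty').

empty

after 1 — timeout(1): n1:cand/b5/[-]
after 2 — deliver 1→3: n3:foll/b5/[-]
after 3 — deliver 3→1: ·
after 4 — deliver 1→0: n0:foll/b5/[-]
after 5 — deliver 0→1: n1:lead/b5/[-]
after 6 — deliver 0→1: ·
after 7 — deliver 1→0: ·
after 8 — deliver 1→0: ·
after 9 — deliver 0→1: ·
after 10 — deliver 1→0: ·
after 11 — deliver 0→2: ·
after 12 — timeout(3): n3:cand/b11/[-]
after 13 — timeout(0): n0:cand/b8/[-]
after 14 — propose(1,'p'): ·
after 15 — deliver 1→3: ·
after 16 — deliver 3→1: n1:foll/b11/[-]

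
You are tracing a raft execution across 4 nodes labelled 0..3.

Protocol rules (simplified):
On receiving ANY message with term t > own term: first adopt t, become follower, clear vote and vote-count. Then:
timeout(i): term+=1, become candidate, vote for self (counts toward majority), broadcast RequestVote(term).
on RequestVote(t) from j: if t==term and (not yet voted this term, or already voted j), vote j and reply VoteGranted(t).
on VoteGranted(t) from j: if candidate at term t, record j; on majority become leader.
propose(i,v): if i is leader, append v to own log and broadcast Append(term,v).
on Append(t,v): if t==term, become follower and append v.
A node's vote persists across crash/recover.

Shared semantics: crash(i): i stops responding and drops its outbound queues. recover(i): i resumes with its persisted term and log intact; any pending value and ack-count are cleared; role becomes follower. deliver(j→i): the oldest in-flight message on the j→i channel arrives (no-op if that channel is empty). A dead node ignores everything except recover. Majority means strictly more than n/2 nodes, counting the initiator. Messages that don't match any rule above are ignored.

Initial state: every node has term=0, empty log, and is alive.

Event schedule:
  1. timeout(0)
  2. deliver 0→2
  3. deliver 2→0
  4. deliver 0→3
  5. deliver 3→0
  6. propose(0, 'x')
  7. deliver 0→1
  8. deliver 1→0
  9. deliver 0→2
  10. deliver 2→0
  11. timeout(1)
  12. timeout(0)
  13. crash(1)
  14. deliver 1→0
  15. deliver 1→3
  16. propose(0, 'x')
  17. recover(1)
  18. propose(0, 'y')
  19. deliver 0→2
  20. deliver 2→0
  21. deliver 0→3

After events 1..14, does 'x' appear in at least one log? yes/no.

1. timeout(0):  <0:cand t1 ->
2. deliver 0→2:  <2:foll t1 ->
3. deliver 2→0:  nop
4. deliver 0→3:  <3:foll t1 ->
5. deliver 3→0:  <0:lead t1 ->
6. propose(0,'x'):  <0:lead t1 x>
7. deliver 0→1:  <1:foll t1 ->
8. deliver 1→0:  nop
9. deliver 0→2:  <2:foll t1 x>
10. deliver 2→0:  nop
11. timeout(1):  <1:cand t2 ->
12. timeout(0):  <0:cand t2 x>
13. crash(1):  <1:✗cand t2 ->
14. deliver 1→0:  nop

yes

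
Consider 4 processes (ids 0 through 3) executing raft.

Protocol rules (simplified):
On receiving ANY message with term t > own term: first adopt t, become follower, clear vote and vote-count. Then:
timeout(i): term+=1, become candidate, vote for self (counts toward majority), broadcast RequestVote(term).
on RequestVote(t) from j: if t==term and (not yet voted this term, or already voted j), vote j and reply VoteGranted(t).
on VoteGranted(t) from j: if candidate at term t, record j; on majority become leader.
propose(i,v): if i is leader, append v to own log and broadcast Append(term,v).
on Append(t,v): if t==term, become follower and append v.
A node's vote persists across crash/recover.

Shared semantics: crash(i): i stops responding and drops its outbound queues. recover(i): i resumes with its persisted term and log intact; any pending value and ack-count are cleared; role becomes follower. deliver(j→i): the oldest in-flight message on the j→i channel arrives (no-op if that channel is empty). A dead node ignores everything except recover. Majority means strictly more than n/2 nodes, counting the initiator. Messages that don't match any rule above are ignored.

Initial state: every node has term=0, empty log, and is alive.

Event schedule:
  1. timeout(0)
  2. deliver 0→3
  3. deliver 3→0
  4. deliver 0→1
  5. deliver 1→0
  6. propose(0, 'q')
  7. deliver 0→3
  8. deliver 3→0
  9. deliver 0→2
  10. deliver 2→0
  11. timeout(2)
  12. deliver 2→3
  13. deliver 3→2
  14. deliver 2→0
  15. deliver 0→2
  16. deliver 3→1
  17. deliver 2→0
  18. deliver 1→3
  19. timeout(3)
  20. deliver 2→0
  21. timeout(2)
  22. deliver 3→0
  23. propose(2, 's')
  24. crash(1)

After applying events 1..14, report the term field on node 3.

1. timeout(0):  <0:cand t1 ->
2. deliver 0→3:  <3:foll t1 ->
3. deliver 3→0:  nop
4. deliver 0→1:  <1:foll t1 ->
5. deliver 1→0:  <0:lead t1 ->
6. propose(0,'q'):  <0:lead t1 q>
7. deliver 0→3:  <3:foll t1 q>
8. deliver 3→0:  nop
9. deliver 0→2:  <2:foll t1 ->
10. deliver 2→0:  nop
11. timeout(2):  <2:cand t2 ->
12. deliver 2→3:  <3:foll t2 q>
13. deliver 3→2:  nop
14. deliver 2→0:  <0:foll t2 q>

2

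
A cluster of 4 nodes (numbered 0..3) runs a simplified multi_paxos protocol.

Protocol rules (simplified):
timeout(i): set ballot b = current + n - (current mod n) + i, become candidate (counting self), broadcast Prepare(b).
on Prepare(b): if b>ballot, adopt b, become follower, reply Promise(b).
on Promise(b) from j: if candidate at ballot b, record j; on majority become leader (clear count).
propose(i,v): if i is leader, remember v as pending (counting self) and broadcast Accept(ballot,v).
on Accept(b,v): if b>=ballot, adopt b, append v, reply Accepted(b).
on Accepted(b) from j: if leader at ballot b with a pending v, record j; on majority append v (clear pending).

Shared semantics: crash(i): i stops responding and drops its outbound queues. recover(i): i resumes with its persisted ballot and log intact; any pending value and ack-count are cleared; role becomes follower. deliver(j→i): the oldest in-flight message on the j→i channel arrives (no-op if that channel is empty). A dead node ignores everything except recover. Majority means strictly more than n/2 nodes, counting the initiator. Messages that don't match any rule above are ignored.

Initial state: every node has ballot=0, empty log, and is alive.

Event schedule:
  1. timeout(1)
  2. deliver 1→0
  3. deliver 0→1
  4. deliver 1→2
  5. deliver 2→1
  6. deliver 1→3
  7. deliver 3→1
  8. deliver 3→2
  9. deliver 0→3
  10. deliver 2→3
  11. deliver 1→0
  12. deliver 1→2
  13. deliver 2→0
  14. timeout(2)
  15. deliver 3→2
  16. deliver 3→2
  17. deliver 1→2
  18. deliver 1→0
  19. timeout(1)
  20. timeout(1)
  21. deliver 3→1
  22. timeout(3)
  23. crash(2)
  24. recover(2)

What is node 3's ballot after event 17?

step 1 timeout(1): 1={cand,b=5,log=-}
step 2 deliver 1→0: 0={foll,b=5,log=-}
step 3 deliver 0→1: —
step 4 deliver 1→2: 2={foll,b=5,log=-}
step 5 deliver 2→1: 1={lead,b=5,log=-}
step 6 deliver 1→3: 3={foll,b=5,log=-}
step 7 deliver 3→1: —
step 8 deliver 3→2: —
step 9 deliver 0→3: —
step 10 deliver 2→3: —
step 11 deliver 1→0: —
step 12 deliver 1→2: —
step 13 deliver 2→0: —
step 14 timeout(2): 2={cand,b=10,log=-}
step 15 deliver 3→2: —
step 16 deliver 3→2: —
step 17 deliver 1→2: —

5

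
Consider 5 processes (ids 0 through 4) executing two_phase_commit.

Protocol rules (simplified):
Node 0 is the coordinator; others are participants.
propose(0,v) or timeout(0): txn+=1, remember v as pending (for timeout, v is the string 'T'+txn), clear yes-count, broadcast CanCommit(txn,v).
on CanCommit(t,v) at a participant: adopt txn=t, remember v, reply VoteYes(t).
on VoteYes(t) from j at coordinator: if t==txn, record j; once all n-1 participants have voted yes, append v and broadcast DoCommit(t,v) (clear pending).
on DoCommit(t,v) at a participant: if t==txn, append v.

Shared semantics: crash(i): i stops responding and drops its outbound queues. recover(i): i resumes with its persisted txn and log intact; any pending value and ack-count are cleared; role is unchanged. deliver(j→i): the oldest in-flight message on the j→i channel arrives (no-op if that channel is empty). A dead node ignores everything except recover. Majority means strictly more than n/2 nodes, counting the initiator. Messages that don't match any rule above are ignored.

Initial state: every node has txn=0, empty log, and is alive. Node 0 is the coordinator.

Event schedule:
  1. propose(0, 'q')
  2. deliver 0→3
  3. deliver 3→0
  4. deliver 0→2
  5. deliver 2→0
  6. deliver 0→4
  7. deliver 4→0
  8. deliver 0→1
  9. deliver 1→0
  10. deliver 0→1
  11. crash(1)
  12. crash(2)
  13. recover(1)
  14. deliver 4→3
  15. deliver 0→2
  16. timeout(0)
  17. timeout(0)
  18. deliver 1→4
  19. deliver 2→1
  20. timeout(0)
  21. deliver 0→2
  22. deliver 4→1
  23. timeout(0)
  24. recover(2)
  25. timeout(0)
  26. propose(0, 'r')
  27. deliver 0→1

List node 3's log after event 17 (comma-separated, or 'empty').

empty

e1 propose(0,'q'): 0[coor,t=1,-]
e2 deliver 0→3: 3[part,t=1,-]
e3 deliver 3→0: ·
e4 deliver 0→2: 2[part,t=1,-]
e5 deliver 2→0: ·
e6 deliver 0→4: 4[part,t=1,-]
e7 deliver 4→0: ·
e8 deliver 0→1: 1[part,t=1,-]
e9 deliver 1→0: 0[coor,t=1,q]
e10 deliver 0→1: 1[part,t=1,q]
e11 crash(1): 1[✗part,t=1,q]
e12 crash(2): 2[✗part,t=1,-]
e13 recover(1): 1[part,t=1,q]
e14 deliver 4→3: ·
e15 deliver 0→2: ·
e16 timeout(0): 0[coor,t=2,q]
e17 timeout(0): 0[coor,t=3,q]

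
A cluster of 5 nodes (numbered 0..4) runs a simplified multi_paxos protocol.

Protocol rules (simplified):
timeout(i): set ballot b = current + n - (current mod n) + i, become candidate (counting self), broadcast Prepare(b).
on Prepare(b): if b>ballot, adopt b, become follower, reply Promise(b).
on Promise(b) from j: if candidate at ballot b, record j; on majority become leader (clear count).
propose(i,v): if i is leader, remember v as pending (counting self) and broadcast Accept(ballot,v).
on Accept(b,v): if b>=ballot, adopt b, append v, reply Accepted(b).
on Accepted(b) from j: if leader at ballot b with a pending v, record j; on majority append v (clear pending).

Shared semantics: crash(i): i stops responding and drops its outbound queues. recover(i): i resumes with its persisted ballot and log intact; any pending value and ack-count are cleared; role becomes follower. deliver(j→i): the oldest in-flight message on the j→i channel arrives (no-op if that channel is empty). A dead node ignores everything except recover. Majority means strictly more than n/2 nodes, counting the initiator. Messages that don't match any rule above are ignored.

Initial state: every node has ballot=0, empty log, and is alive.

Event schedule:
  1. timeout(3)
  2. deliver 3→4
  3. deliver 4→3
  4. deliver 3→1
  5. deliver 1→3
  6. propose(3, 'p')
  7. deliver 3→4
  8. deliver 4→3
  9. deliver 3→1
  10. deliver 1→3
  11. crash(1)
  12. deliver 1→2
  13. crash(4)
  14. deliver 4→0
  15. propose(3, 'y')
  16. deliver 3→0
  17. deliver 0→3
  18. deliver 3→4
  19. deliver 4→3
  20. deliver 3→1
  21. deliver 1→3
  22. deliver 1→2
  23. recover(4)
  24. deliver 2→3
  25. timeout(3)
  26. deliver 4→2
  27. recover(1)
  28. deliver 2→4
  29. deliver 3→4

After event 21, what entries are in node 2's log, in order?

empty

1. timeout(3):  <3:cand b8 ->
2. deliver 3→4:  <4:foll b8 ->
3. deliver 4→3:  nop
4. deliver 3→1:  <1:foll b8 ->
5. deliver 1→3:  <3:lead b8 ->
6. propose(3,'p'):  nop
7. deliver 3→4:  <4:foll b8 p>
8. deliver 4→3:  nop
9. deliver 3→1:  <1:foll b8 p>
10. deliver 1→3:  <3:lead b8 p>
11. crash(1):  <1:✗foll b8 p>
12. deliver 1→2:  nop
13. crash(4):  <4:✗foll b8 p>
14. deliver 4→0:  nop
15. propose(3,'y'):  nop
16. deliver 3→0:  <0:foll b8 ->
17. deliver 0→3:  nop
18. deliver 3→4:  nop
19. deliver 4→3:  nop
20. deliver 3→1:  nop
21. deliver 1→3:  nop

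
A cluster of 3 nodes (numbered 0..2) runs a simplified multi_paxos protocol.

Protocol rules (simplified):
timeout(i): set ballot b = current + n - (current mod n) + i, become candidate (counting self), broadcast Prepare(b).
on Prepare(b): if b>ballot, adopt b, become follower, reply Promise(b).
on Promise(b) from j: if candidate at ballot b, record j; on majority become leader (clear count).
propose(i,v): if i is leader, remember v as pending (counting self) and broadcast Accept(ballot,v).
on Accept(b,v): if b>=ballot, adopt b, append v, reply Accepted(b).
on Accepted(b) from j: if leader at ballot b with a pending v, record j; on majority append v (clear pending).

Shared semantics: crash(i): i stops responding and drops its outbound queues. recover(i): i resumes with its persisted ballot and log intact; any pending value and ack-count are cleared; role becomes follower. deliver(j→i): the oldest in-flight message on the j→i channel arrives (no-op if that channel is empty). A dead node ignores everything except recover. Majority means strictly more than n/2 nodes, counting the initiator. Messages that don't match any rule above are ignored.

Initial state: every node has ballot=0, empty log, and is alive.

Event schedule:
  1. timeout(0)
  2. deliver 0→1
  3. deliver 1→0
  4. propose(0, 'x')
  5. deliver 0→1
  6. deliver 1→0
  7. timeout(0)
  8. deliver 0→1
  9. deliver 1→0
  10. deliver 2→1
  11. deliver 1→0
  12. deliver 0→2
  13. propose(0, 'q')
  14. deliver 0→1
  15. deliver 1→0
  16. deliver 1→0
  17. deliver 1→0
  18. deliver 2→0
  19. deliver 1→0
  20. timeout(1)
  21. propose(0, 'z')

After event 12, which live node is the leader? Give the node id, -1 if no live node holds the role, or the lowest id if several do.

0

e1 timeout(0): 0[cand,b=3,-]
e2 deliver 0→1: 1[foll,b=3,-]
e3 deliver 1→0: 0[lead,b=3,-]
e4 propose(0,'x'): ·
e5 deliver 0→1: 1[foll,b=3,x]
e6 deliver 1→0: 0[lead,b=3,x]
e7 timeout(0): 0[cand,b=6,x]
e8 deliver 0→1: 1[foll,b=6,x]
e9 deliver 1→0: 0[lead,b=6,x]
e10 deliver 2→1: ·
e11 deliver 1→0: ·
e12 deliver 0→2: 2[foll,b=3,-]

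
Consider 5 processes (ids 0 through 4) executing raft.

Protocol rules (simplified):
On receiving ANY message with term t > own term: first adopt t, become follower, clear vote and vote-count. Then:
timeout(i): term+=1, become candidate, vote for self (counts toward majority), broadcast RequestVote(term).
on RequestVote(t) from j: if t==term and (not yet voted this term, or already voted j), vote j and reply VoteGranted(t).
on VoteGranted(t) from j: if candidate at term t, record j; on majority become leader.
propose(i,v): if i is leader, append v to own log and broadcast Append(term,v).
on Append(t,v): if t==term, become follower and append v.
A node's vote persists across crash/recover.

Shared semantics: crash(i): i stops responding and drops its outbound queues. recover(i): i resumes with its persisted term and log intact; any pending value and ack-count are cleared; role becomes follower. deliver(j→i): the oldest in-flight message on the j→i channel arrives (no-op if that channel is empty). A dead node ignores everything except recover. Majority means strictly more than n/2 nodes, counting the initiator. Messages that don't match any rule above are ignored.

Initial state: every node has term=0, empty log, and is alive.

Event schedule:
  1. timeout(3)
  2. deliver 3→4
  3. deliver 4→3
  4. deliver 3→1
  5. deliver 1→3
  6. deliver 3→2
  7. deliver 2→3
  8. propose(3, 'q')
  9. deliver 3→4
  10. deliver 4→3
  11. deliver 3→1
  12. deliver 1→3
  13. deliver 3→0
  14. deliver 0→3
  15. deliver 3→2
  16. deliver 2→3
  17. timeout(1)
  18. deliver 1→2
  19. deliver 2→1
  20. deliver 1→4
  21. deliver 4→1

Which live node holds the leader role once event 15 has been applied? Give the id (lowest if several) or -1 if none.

step 1 timeout(3): 3={cand,t=1,log=-}
step 2 deliver 3→4: 4={foll,t=1,log=-}
step 3 deliver 4→3: —
step 4 deliver 3→1: 1={foll,t=1,log=-}
step 5 deliver 1→3: 3={lead,t=1,log=-}
step 6 deliver 3→2: 2={foll,t=1,log=-}
step 7 deliver 2→3: —
step 8 propose(3,'q'): 3={lead,t=1,log=q}
step 9 deliver 3→4: 4={foll,t=1,log=q}
step 10 deliver 4→3: —
step 11 deliver 3→1: 1={foll,t=1,log=q}
step 12 deliver 1→3: —
step 13 deliver 3→0: 0={foll,t=1,log=-}
step 14 deliver 0→3: —
step 15 deliver 3→2: 2={foll,t=1,log=q}

3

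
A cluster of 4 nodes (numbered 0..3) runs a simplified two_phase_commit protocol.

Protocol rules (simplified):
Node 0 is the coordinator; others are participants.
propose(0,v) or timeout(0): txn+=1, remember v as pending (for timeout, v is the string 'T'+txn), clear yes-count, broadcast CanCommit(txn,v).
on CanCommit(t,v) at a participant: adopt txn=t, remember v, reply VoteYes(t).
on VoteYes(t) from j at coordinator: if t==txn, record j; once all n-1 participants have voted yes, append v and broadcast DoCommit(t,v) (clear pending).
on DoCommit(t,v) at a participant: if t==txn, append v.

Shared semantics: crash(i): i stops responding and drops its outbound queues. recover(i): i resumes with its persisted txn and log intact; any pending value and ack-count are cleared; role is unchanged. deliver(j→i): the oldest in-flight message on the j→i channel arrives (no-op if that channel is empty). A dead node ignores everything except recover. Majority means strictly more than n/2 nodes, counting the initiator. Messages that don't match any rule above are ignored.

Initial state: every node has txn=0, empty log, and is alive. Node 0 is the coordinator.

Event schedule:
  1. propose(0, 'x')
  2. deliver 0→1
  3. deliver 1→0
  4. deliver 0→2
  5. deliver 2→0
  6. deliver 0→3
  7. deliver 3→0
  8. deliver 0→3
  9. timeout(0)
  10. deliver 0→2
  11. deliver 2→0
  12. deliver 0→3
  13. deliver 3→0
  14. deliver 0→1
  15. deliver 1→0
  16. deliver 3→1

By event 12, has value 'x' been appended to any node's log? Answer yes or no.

e1 propose(0,'x'): 0[coor,t=1,-]
e2 deliver 0→1: 1[part,t=1,-]
e3 deliver 1→0: ·
e4 deliver 0→2: 2[part,t=1,-]
e5 deliver 2→0: ·
e6 deliver 0→3: 3[part,t=1,-]
e7 deliver 3→0: 0[coor,t=1,x]
e8 deliver 0→3: 3[part,t=1,x]
e9 timeout(0): 0[coor,t=2,x]
e10 deliver 0→2: 2[part,t=1,x]
e11 deliver 2→0: ·
e12 deliver 0→3: 3[part,t=2,x]

yes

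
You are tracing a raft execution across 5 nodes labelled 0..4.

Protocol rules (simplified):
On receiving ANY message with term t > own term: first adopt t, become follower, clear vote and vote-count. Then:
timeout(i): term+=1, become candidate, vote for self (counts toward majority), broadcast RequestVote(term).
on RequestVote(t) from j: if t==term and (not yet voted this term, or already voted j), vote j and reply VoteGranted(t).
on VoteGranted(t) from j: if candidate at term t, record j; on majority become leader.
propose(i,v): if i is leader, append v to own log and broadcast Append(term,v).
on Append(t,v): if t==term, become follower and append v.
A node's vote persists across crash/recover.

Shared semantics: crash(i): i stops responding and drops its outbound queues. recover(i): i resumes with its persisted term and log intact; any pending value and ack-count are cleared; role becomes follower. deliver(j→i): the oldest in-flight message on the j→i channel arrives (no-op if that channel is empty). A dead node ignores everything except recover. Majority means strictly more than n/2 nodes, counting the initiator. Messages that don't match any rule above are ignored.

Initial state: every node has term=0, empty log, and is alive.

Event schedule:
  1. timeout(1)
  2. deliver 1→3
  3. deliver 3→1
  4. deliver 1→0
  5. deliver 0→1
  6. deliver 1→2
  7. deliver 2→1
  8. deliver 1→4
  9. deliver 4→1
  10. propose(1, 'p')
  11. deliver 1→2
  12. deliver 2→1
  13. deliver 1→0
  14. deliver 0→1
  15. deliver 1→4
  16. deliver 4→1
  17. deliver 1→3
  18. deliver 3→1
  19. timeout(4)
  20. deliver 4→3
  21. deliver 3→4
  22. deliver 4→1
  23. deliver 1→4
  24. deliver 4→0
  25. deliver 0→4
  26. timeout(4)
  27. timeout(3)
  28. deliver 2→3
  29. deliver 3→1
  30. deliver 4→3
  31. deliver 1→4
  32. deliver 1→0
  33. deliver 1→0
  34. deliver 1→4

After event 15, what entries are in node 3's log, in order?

empty

1. timeout(1):  <1:cand t1 ->
2. deliver 1→3:  <3:foll t1 ->
3. deliver 3→1:  nop
4. deliver 1→0:  <0:foll t1 ->
5. deliver 0→1:  <1:lead t1 ->
6. deliver 1→2:  <2:foll t1 ->
7. deliver 2→1:  nop
8. deliver 1→4:  <4:foll t1 ->
9. deliver 4→1:  nop
10. propose(1,'p'):  <1:lead t1 p>
11. deliver 1→2:  <2:foll t1 p>
12. deliver 2→1:  nop
13. deliver 1→0:  <0:foll t1 p>
14. deliver 0→1:  nop
15. deliver 1→4:  <4:foll t1 p>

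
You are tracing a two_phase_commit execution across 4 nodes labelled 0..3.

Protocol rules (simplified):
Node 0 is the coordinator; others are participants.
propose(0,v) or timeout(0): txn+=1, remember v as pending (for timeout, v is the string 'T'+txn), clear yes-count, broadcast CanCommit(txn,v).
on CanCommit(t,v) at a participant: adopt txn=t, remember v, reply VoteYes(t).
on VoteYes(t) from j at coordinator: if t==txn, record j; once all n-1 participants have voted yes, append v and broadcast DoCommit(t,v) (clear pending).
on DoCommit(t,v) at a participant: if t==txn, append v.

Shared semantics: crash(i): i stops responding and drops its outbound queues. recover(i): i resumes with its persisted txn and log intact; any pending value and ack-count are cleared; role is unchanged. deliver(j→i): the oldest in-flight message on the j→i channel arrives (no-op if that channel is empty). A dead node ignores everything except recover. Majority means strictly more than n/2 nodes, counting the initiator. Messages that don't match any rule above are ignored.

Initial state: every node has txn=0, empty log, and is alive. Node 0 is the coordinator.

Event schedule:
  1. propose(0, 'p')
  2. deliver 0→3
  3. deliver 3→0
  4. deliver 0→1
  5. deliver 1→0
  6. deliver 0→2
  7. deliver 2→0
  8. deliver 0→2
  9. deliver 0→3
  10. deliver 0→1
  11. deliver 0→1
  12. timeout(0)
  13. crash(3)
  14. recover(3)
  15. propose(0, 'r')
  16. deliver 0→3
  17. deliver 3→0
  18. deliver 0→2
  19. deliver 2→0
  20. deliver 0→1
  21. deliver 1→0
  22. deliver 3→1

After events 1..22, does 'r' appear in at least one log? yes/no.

no

e1 propose(0,'p'): 0[coor,t=1,-]
e2 deliver 0→3: 3[part,t=1,-]
e3 deliver 3→0: ·
e4 deliver 0→1: 1[part,t=1,-]
e5 deliver 1→0: ·
e6 deliver 0→2: 2[part,t=1,-]
e7 deliver 2→0: 0[coor,t=1,p]
e8 deliver 0→2: 2[part,t=1,p]
e9 deliver 0→3: 3[part,t=1,p]
e10 deliver 0→1: 1[part,t=1,p]
e11 deliver 0→1: ·
e12 timeout(0): 0[coor,t=2,p]
e13 crash(3): 3[✗part,t=1,p]
e14 recover(3): 3[part,t=1,p]
e15 propose(0,'r'): 0[coor,t=3,p]
e16 deliver 0→3: 3[part,t=2,p]
e17 deliver 3→0: ·
e18 deliver 0→2: 2[part,t=2,p]
e19 deliver 2→0: ·
e20 deliver 0→1: 1[part,t=2,p]
e21 deliver 1→0: ·
e22 deliver 3→1: ·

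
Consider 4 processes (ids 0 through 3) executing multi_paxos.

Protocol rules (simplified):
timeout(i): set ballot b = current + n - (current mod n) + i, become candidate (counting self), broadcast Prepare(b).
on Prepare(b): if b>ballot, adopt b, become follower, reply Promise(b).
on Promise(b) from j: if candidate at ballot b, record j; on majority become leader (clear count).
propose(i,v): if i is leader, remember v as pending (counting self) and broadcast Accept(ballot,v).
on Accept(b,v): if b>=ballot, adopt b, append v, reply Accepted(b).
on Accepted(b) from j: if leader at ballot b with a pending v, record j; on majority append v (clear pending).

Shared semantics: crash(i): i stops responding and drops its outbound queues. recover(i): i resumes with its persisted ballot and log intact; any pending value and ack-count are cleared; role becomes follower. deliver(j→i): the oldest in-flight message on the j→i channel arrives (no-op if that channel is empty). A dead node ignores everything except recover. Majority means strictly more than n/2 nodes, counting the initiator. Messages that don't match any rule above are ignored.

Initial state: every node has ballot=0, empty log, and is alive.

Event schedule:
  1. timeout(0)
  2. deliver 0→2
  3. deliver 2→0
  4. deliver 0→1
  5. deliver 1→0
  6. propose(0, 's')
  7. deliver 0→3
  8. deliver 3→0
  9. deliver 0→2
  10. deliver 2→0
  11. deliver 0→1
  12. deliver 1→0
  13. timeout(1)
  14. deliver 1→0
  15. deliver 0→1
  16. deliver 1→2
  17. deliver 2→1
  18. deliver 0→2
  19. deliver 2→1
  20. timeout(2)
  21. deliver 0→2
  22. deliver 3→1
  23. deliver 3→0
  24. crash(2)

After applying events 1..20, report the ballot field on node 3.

4

[1] timeout(0) → N0(cand b4 [-])
[2] deliver 0→2 → N2(foll b4 [-])
[3] deliver 2→0 → ∅
[4] deliver 0→1 → N1(foll b4 [-])
[5] deliver 1→0 → N0(lead b4 [-])
[6] propose(0,'s') → ∅
[7] deliver 0→3 → N3(foll b4 [-])
[8] deliver 3→0 → ∅
[9] deliver 0→2 → N2(foll b4 [s])
[10] deliver 2→0 → ∅
[11] deliver 0→1 → N1(foll b4 [s])
[12] deliver 1→0 → N0(lead b4 [s])
[13] timeout(1) → N1(cand b9 [s])
[14] deliver 1→0 → N0(foll b9 [s])
[15] deliver 0→1 → ∅
[16] deliver 1→2 → N2(foll b9 [s])
[17] deliver 2→1 → N1(lead b9 [s])
[18] deliver 0→2 → ∅
[19] deliver 2→1 → ∅
[20] timeout(2) → N2(cand b14 [s])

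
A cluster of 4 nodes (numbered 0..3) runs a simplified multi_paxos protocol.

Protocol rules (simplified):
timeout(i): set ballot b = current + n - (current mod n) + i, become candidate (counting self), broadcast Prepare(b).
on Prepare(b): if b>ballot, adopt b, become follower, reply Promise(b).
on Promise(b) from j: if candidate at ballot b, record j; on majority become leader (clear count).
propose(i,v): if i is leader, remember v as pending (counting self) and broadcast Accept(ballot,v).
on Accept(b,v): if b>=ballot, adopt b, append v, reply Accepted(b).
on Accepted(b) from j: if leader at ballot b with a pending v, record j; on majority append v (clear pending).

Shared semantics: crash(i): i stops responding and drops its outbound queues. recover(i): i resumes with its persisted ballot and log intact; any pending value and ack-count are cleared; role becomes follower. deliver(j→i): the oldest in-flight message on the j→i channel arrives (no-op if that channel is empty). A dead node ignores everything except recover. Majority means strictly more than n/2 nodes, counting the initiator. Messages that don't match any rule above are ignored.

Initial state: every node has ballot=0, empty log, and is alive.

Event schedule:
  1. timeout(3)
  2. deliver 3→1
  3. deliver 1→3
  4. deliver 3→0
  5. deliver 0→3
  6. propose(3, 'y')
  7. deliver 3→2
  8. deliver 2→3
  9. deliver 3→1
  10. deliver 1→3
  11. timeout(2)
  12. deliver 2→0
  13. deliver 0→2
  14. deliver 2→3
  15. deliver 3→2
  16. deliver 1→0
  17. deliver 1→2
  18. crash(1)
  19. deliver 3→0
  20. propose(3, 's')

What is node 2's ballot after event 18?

10

1. timeout(3):  <3:cand b7 ->
2. deliver 3→1:  <1:foll b7 ->
3. deliver 1→3:  nop
4. deliver 3→0:  <0:foll b7 ->
5. deliver 0→3:  <3:lead b7 ->
6. propose(3,'y'):  nop
7. deliver 3→2:  <2:foll b7 ->
8. deliver 2→3:  nop
9. deliver 3→1:  <1:foll b7 y>
10. deliver 1→3:  nop
11. timeout(2):  <2:cand b10 ->
12. deliver 2→0:  <0:foll b10 ->
13. deliver 0→2:  nop
14. deliver 2→3:  <3:foll b10 ->
15. deliver 3→2:  nop
16. deliver 1→0:  nop
17. deliver 1→2:  nop
18. crash(1):  <1:✗foll b7 y>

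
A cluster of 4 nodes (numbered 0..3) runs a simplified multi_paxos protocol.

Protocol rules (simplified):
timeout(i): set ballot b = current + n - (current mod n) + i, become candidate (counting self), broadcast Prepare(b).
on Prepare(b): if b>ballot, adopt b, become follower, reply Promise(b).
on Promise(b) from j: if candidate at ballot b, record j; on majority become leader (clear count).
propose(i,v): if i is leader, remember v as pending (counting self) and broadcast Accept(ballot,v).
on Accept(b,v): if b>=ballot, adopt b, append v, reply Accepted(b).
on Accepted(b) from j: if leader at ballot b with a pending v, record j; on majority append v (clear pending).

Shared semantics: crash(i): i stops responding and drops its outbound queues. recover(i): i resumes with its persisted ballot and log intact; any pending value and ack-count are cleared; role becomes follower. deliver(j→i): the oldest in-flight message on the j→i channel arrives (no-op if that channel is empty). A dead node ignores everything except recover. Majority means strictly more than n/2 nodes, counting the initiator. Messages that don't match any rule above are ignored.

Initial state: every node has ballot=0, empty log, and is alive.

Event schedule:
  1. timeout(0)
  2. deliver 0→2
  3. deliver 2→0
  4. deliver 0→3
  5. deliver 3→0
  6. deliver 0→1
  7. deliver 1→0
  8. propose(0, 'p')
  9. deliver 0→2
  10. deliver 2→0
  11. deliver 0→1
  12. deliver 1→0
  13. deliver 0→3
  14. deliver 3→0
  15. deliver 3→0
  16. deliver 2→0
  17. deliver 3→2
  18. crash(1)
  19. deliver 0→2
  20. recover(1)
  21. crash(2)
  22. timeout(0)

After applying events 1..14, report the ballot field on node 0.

4

[1] timeout(0) → N0(cand b4 [-])
[2] deliver 0→2 → N2(foll b4 [-])
[3] deliver 2→0 → ∅
[4] deliver 0→3 → N3(foll b4 [-])
[5] deliver 3→0 → N0(lead b4 [-])
[6] deliver 0→1 → N1(foll b4 [-])
[7] deliver 1→0 → ∅
[8] propose(0,'p') → ∅
[9] deliver 0→2 → N2(foll b4 [p])
[10] deliver 2→0 → ∅
[11] deliver 0→1 → N1(foll b4 [p])
[12] deliver 1→0 → N0(lead b4 [p])
[13] deliver 0→3 → N3(foll b4 [p])
[14] deliver 3→0 → ∅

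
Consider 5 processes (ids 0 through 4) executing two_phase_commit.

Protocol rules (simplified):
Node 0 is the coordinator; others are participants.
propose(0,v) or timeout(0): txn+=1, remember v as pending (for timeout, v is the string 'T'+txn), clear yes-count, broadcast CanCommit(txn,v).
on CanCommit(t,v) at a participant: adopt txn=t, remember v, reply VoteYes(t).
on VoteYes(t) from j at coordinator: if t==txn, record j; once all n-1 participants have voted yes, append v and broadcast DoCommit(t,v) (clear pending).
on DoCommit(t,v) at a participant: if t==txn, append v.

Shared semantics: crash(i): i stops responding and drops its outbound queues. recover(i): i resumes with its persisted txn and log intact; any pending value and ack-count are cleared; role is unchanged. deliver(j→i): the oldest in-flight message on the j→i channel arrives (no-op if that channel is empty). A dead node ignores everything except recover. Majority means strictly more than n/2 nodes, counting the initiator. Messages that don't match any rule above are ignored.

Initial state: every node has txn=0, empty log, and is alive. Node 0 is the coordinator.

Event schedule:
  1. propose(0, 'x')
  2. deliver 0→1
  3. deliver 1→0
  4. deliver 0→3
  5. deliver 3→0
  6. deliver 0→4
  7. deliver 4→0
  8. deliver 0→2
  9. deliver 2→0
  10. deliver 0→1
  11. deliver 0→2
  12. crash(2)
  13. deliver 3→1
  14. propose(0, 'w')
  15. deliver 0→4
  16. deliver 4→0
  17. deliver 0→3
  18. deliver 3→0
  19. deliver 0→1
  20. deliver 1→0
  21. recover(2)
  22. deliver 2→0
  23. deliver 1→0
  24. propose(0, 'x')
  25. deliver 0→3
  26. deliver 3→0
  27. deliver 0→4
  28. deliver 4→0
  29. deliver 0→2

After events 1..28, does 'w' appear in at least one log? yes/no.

[1] propose(0,'x') → N0(coor t1 [-])
[2] deliver 0→1 → N1(part t1 [-])
[3] deliver 1→0 → ∅
[4] deliver 0→3 → N3(part t1 [-])
[5] deliver 3→0 → ∅
[6] deliver 0→4 → N4(part t1 [-])
[7] deliver 4→0 → ∅
[8] deliver 0→2 → N2(part t1 [-])
[9] deliver 2→0 → N0(coor t1 [x])
[10] deliver 0→1 → N1(part t1 [x])
[11] deliver 0→2 → N2(part t1 [x])
[12] crash(2) → N2(✗part t1 [x])
[13] deliver 3→1 → ∅
[14] propose(0,'w') → N0(coor t2 [x])
[15] deliver 0→4 → N4(part t1 [x])
[16] deliver 4→0 → ∅
[17] deliver 0→3 → N3(part t1 [x])
[18] deliver 3→0 → ∅
[19] deliver 0→1 → N1(part t2 [x])
[20] deliver 1→0 → ∅
[21] recover(2) → N2(part t1 [x])
[22] deliver 2→0 → ∅
[23] deliver 1→0 → ∅
[24] propose(0,'x') → N0(coor t3 [x])
[25] deliver 0→3 → N3(part t2 [x])
[26] deliver 3→0 → ∅
[27] deliver 0→4 → N4(part t2 [x])
[28] deliver 4→0 → ∅

no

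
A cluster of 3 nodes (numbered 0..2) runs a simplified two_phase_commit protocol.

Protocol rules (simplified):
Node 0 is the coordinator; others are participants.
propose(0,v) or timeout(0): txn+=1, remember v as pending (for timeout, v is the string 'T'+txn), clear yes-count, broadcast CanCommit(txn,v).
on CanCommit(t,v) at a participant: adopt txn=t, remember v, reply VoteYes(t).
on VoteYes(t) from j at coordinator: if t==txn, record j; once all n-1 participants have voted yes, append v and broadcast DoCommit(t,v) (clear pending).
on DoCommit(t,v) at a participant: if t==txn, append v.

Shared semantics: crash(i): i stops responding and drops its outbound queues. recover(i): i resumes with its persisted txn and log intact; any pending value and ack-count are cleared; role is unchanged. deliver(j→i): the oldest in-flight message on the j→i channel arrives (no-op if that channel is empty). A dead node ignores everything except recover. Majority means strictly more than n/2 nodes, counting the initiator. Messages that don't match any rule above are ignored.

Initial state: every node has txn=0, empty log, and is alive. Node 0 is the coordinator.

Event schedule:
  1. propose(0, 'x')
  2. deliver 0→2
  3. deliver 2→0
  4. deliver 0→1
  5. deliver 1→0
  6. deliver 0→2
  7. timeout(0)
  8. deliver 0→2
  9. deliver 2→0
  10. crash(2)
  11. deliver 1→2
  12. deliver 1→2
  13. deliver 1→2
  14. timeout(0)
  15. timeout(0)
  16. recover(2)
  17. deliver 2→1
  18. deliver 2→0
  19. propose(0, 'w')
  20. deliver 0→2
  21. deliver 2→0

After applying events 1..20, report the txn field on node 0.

1. propose(0,'x'):  <0:coor t1 ->
2. deliver 0→2:  <2:part t1 ->
3. deliver 2→0:  nop
4. deliver 0→1:  <1:part t1 ->
5. deliver 1→0:  <0:coor t1 x>
6. deliver 0→2:  <2:part t1 x>
7. timeout(0):  <0:coor t2 x>
8. deliver 0→2:  <2:part t2 x>
9. deliver 2→0:  nop
10. crash(2):  <2:✗part t2 x>
11. deliver 1→2:  nop
12. deliver 1→2:  nop
13. deliver 1→2:  nop
14. timeout(0):  <0:coor t3 x>
15. timeout(0):  <0:coor t4 x>
16. recover(2):  <2:part t2 x>
17. deliver 2→1:  nop
18. deliver 2→0:  nop
19. propose(0,'w'):  <0:coor t5 x>
20. deliver 0→2:  <2:part t3 x>

5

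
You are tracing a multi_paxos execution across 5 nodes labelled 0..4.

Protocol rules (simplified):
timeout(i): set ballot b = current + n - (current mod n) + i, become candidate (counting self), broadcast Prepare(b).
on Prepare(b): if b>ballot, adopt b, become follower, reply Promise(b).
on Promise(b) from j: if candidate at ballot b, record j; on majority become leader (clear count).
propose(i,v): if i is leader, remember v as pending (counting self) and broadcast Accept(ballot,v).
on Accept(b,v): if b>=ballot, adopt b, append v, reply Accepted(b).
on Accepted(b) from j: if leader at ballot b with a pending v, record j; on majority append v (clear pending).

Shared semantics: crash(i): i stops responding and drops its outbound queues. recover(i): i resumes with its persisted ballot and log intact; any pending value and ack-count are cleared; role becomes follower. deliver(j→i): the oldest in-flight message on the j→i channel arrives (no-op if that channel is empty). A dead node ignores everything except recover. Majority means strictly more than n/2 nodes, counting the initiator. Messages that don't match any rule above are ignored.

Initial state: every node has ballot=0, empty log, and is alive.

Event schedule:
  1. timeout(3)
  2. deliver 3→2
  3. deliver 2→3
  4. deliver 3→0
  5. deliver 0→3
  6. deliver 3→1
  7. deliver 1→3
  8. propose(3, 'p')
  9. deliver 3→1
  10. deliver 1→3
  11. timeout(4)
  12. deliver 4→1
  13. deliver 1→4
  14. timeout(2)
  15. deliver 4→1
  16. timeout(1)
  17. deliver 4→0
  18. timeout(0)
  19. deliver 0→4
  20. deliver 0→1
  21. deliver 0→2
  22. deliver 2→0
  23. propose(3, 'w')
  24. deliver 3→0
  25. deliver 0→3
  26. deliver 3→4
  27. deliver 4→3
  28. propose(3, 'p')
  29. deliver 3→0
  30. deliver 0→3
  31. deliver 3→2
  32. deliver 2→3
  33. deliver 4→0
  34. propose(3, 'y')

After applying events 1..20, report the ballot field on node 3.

8

1. timeout(3):  <3:cand b8 ->
2. deliver 3→2:  <2:foll b8 ->
3. deliver 2→3:  nop
4. deliver 3→0:  <0:foll b8 ->
5. deliver 0→3:  <3:lead b8 ->
6. deliver 3→1:  <1:foll b8 ->
7. deliver 1→3:  nop
8. propose(3,'p'):  nop
9. deliver 3→1:  <1:foll b8 p>
10. deliver 1→3:  nop
11. timeout(4):  <4:cand b9 ->
12. deliver 4→1:  <1:foll b9 p>
13. deliver 1→4:  nop
14. timeout(2):  <2:cand b12 ->
15. deliver 4→1:  nop
16. timeout(1):  <1:cand b11 p>
17. deliver 4→0:  <0:foll b9 ->
18. timeout(0):  <0:cand b10 ->
19. deliver 0→4:  <4:lead b9 ->
20. deliver 0→1:  nop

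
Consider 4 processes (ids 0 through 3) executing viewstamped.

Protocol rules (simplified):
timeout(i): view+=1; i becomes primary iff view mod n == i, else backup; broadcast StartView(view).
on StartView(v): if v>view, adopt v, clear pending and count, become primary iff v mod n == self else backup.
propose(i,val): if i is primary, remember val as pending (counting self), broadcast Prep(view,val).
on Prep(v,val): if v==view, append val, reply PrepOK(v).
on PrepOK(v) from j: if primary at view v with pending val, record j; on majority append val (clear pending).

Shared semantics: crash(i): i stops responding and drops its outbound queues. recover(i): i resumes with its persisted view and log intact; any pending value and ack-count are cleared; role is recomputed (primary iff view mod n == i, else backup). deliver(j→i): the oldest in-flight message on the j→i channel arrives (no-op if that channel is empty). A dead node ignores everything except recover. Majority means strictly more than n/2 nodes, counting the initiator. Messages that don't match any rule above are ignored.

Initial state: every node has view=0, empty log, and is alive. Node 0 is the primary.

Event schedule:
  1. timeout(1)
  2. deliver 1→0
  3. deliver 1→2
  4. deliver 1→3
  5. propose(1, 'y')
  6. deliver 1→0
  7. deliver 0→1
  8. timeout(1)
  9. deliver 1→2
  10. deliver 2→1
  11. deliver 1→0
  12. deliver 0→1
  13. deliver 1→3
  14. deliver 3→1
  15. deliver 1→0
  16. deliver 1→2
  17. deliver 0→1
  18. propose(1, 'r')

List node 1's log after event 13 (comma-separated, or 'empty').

empty

e1 timeout(1): 1[prim,v=1,-]
e2 deliver 1→0: 0[back,v=1,-]
e3 deliver 1→2: 2[back,v=1,-]
e4 deliver 1→3: 3[back,v=1,-]
e5 propose(1,'y'): ·
e6 deliver 1→0: 0[back,v=1,y]
e7 deliver 0→1: ·
e8 timeout(1): 1[back,v=2,-]
e9 deliver 1→2: 2[back,v=1,y]
e10 deliver 2→1: ·
e11 deliver 1→0: 0[back,v=2,y]
e12 deliver 0→1: ·
e13 deliver 1→3: 3[back,v=1,y]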